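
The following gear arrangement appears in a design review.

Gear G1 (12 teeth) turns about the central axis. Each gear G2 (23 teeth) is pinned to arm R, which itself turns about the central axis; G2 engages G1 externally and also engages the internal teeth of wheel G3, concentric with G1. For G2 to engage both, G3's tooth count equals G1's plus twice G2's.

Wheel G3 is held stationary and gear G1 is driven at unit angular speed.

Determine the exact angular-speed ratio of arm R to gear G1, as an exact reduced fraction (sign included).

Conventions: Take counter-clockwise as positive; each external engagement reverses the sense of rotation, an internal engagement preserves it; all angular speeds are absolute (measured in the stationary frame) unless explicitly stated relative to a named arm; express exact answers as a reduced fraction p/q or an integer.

6/35

planetary set (12T centre, 23T on arm, 58T internal) — Willis relation
ring teeth: 12 + 2·23 = 58
12(ω_sun−ω_arm) = −58(ω_ring−ω_arm),  ω_ring = 0, ω_sun = 1
12(1−ω_arm) = −58(0−ω_arm)  ⇒  70·ω_arm = 12  ⇒  ω_arm = 6/35
ω_out/ω_in = 6/35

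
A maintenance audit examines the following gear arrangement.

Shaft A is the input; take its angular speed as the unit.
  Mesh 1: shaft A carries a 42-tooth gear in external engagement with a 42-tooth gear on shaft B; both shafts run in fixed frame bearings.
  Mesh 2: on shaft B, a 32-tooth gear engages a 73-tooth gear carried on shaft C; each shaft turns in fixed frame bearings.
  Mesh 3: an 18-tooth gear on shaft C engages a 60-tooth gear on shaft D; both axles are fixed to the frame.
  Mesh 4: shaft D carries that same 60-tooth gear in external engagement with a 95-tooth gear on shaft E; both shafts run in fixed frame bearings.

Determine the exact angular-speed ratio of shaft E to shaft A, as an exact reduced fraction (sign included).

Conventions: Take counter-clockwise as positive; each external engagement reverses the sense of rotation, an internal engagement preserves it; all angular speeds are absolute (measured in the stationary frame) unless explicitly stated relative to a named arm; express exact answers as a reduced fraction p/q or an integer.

576/6935

class = fixed-axis compound train [4 meshes; 4 ratios multiply, 4 sense flips]
mesh 1 [42T→42T]: running ratio 1, sense −
mesh 2 [32T→73T]: running ratio 32/73, sense +
mesh 3 [18T→60T]: running ratio 48/365, sense −
mesh 4 [60T→95T]: running ratio 576/6935, sense +
ω_out/ω_in = 576/6935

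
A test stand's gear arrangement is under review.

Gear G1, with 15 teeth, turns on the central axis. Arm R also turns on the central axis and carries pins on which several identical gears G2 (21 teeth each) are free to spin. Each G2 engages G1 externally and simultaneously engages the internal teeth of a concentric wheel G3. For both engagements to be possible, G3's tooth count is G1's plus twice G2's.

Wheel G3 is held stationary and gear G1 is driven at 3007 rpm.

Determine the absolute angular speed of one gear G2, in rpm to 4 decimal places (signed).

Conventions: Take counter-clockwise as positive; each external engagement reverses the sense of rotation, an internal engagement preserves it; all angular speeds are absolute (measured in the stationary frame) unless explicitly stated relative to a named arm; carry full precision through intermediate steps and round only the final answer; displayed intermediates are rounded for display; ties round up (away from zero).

topology: planetary set — G1 15T / G2 21T / G3 57T, arm = carrier (Willis)
normalise by the input: solve with ω_sun = 1, then scale by 3007 rpm
ring teeth: 15 + 2·21 = 57
15(ω_sun−ω_arm) = −57(ω_ring−ω_arm),  ω_ring = 0, ω_sun = 1
15(1−ω_arm) = −57(0−ω_arm)  ⇒  72·ω_arm = 15  ⇒  ω_arm = 5/24
sun–planet mesh: 15·(1−5/24) = −21·(ω_p−ω_arm)  ⇒  ω_p−ω_arm = -95/168
ω_p = 5/24 − 95/168 = -5/14
scale: ω_p = -5/14 × 3007 rpm = -1073.9286 rpm

-1073.9286 rpm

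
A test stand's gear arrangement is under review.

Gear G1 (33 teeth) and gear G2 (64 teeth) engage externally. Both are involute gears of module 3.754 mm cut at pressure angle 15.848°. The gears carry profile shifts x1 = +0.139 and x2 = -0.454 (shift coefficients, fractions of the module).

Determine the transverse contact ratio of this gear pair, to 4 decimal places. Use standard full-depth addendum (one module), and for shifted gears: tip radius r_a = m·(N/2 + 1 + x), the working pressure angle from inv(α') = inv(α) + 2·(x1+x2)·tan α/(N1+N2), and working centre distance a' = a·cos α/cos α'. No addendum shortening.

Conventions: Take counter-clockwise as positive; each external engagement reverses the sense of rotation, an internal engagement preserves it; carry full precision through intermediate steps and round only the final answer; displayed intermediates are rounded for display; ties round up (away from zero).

single-mesh involute tooth geometry (33T engaging 64T at module 3.754)
base radii: r_b1 = 59.586595, r_b2 = 115.561881
tip radii: r_a1 = 66.216806, r_a2 = 122.177684
inv(α') = inv(15.848°) + 2·(+0.139-0.454)·tan α/(33+64) = 0.00543302  ⇒  α' = 14.40354°
a' = a·cos α / cos α' = 182.0690·cos 15.848°/cos 14.40354° = 180.832435
action lengths: √(r_a1²−r_b1²) = 28.880843, √(r_a2²−r_b2²) = 39.659024
base pitch p_b = π·m·cos α = 11.345261
CR = (28.880843 + 39.659024 − 180.832435·sin 14.40354°)/11.345261 = 2.076449
contact ratio ≈ 2.0764

2.0764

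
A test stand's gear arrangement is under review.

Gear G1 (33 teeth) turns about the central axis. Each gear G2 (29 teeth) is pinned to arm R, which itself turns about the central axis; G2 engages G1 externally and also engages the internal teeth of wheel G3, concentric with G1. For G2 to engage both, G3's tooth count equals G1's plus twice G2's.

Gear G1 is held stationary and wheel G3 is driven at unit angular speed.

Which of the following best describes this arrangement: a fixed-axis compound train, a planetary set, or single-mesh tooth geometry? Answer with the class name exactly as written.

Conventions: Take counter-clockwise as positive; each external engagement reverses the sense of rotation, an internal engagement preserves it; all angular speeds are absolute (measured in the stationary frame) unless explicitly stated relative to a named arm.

planetary set

class = planetary set [G3 = 33+2·29 = 91; Willis about the carrier]
classification: planetary set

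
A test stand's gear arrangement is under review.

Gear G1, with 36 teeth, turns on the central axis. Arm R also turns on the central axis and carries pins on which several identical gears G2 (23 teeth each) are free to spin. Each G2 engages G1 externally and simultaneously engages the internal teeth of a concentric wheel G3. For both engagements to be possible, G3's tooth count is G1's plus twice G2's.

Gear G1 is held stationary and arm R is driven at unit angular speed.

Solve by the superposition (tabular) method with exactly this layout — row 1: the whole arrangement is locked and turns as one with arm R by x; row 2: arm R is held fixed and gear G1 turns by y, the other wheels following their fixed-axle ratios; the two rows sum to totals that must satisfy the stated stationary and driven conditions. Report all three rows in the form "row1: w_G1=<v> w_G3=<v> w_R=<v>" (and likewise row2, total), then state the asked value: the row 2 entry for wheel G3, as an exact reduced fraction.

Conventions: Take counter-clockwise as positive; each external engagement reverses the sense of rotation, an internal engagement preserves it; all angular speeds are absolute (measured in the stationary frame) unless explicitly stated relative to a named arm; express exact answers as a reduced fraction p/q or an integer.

topology: planetary set — G1 36T / G2 23T / G3 82T, arm = carrier (Willis)
row 1 — lock + rotate with arm: ω_sun = ω_ring = ω_arm = x
row 2 (arm held, sun turns y): ω_ring = −(36/82)·y, ω_arm = 0
boundary: total ω_sun = x + y = 0 and total ω_arm = x = 1  ⇒  y = -1, x = 1
row 2 ring = −(36/82)·(-1) = 18/41
totals (row 1 + row 2): sun 1 + (-1) = 0, ring 1 + 18/41 = 59/41, arm 1 + 0 = 1
asked cell (row2, ring) = 18/41

row1: w_G1=1 w_G3=1 w_R=1
row2: w_G1=-1 w_G3=18/41 w_R=0
total: w_G1=0 w_G3=59/41 w_R=1
asked value: 18/41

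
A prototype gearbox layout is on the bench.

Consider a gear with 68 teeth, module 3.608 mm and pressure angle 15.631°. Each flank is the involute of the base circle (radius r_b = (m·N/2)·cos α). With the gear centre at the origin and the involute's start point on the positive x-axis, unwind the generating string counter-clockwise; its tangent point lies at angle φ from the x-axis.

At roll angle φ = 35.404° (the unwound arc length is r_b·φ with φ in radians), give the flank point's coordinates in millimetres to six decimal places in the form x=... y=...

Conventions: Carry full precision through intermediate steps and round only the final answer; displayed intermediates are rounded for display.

x=138.580854 y=8.940740

recognized (one wheel, involute flank): single-mesh tooth geometry, m = 3.608, N = 68
pitch radius r_p = m·N/2 = 3.608·68/2 = 122.672000
base radius r_b = r_p·cos α = 122.672000·cos 15.631° = 118.135212
roll angle φ = 35.404° = 0.61791637 rad
x = r_b·(cos φ + φ·sin φ) = 138.580854
y = r_b·(sin φ − φ·cos φ) = 8.940740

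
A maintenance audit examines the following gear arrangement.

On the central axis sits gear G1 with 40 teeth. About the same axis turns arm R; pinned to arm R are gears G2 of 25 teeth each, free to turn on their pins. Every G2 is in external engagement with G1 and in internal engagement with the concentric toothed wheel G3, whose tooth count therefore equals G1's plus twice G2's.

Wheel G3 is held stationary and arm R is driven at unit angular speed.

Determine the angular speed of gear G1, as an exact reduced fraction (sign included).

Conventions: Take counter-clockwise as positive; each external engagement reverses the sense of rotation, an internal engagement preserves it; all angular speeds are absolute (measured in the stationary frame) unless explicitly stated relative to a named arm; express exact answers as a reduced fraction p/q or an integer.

13/4

recognized (axles ride arm R): planetary set, 40/25/90 teeth
ring teeth: 40 + 2·25 = 90
40(ω_sun−ω_arm) = −90(ω_ring−ω_arm),  ω_ring = 0, ω_arm = 1
ω_sun = 1 − (90/40)(0−1) = 13/4
exact speed ratio = 13/4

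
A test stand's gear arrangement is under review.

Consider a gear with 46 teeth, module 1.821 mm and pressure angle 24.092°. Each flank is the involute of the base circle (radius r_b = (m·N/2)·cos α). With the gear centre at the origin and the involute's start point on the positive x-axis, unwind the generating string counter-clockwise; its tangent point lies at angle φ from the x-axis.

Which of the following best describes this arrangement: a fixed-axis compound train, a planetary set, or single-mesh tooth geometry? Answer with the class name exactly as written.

single-mesh involute tooth geometry (46T wheel at module 1.821)
classification: single-mesh tooth geometry

single-mesh tooth geometry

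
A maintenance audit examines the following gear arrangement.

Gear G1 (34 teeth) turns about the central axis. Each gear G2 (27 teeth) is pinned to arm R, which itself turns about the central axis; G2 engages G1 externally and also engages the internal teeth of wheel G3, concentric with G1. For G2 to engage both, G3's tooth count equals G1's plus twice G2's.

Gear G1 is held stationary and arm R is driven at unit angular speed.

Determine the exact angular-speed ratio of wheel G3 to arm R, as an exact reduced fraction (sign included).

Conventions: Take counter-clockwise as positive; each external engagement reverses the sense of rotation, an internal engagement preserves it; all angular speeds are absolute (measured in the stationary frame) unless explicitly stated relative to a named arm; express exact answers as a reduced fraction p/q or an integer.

61/44

recognized (axles ride arm R): planetary set, 34/27/88 teeth
ring teeth: 34 + 2·27 = 88
34(ω_sun−ω_arm) = −88(ω_ring−ω_arm),  ω_sun = 0, ω_arm = 1
ω_ring = 1 − (34/88)(0−1) = 61/44
ω_out/ω_in = 61/44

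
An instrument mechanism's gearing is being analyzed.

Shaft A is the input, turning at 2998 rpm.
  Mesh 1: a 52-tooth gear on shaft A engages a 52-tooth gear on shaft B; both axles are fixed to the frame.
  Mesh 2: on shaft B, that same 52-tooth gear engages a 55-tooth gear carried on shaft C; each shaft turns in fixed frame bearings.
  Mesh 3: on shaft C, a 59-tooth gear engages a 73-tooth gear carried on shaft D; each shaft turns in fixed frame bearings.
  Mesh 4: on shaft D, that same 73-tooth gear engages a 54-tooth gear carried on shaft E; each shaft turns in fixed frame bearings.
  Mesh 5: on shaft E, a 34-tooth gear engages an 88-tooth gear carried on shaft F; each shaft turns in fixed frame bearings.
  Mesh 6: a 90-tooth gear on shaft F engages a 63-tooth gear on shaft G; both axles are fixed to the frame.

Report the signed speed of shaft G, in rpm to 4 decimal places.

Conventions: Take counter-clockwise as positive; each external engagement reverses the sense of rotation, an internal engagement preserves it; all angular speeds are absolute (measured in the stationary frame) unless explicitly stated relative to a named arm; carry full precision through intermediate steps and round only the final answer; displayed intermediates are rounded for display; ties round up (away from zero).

+1709.3411 rpm

topology: fixed-axis compound train — 6 meshes, A→G
mesh 1 [52T→52T]: ω = 2998.0000×52/52 = 2998.0000 rpm, sense flips to −
mesh 2 [52T→55T]: ω = 2998.0000×52/55 = 2834.4727 rpm, sense flips to +
mesh 3 [59T→73T]: ω = 2834.4727×59/73 = 2290.8752 rpm, sense flips to −
mesh 4 [73T→54T]: ω = 2290.8752×73/54 = 3096.9239 rpm, sense flips to +
mesh 5 [34T→88T]: ω = 3096.9239×34/88 = 1196.5388 rpm, sense flips to −
mesh 6 [90T→63T]: ω = 1196.5388×90/63 = 1709.3411 rpm, sense flips to +
signed output speed = +1709.3411 rpm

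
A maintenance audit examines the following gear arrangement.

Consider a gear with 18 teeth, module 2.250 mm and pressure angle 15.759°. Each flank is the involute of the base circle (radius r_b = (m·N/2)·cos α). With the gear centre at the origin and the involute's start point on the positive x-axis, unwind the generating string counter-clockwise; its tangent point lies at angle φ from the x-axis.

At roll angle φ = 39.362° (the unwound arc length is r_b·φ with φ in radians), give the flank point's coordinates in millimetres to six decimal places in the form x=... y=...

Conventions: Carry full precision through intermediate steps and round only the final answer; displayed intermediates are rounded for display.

x=23.559294 y=2.008590

class = single-mesh tooth geometry [base-circle involute, m = 2.250, 18T]
pitch radius r_p = m·N/2 = 2.250·18/2 = 20.250000
base radius r_b = r_p·cos α = 20.250000·cos 15.759° = 19.488855
roll angle φ = 39.362° = 0.68699650 rad
x = r_b·(cos φ + φ·sin φ) = 23.559294
y = r_b·(sin φ − φ·cos φ) = 2.008590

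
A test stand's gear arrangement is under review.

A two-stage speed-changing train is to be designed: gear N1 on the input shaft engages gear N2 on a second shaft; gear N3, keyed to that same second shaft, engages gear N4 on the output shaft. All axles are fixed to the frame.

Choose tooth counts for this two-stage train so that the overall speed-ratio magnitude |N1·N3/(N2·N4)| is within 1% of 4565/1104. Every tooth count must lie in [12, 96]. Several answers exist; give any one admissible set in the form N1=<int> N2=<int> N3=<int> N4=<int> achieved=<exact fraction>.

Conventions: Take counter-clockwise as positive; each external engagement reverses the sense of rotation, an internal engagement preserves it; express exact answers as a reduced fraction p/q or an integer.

N1=55 N2=12 N3=83 N4=92 achieved=4565/1104

design class (target 4565/1104): fixed-axis compound train
target = 4565/1104 in lowest terms: an exact hit needs N1·N3 = k·4565 and N2·N4 = k·1104 for one integer k, every count in [12, 96]; additionally prefer no 1:1 stage (N1 ≠ N2, N3 ≠ N4)
k = 1: N1·N3 = 4565 = 55·83, N2·N4 = 1104 = 12·92
achieved = 55·83/(12·92) = 4565/1104; |achieved − target| = 0 ≤ 913/22080 ✓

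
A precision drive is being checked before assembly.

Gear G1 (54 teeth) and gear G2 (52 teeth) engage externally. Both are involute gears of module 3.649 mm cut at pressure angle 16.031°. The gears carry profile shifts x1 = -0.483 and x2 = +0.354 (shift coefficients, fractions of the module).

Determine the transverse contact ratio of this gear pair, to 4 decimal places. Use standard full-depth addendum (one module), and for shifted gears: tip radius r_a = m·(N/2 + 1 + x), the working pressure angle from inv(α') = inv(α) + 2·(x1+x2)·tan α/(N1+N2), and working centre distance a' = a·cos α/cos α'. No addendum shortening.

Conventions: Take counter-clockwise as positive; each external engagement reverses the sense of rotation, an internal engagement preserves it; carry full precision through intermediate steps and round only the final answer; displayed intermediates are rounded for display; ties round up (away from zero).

2.0285

single-mesh involute tooth geometry (54T engaging 52T at module 3.649)
base radii: r_b1 = 94.691679, r_b2 = 91.184580
tip radii: r_a1 = 100.409533, r_a2 = 99.814746
inv(α') = inv(16.031°) + 2·(-0.483+0.354)·tan α/(54+52) = 0.00683793  ⇒  α' = 15.52931°
a' = a·cos α / cos α' = 193.3970·cos 16.031°/cos 15.52931° = 192.919034
action lengths: √(r_a1²−r_b1²) = 33.400003, √(r_a2²−r_b2²) = 40.599950
base pitch p_b = π·m·cos α = 11.017877
CR = (33.400003 + 40.599950 − 192.919034·sin 15.52931°)/11.017877 = 2.028475
contact ratio ≈ 2.0285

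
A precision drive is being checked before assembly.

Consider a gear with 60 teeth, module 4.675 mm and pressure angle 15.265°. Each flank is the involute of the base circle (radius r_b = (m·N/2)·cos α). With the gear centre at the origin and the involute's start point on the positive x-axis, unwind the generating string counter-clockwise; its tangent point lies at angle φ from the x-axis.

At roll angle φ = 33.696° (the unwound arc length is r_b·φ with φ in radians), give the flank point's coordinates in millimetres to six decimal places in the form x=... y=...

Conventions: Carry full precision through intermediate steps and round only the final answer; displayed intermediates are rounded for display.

x=156.715443 y=8.860403

recognized (one wheel, involute flank): single-mesh tooth geometry, m = 4.675, N = 60
pitch radius r_p = m·N/2 = 4.675·60/2 = 140.250000
base radius r_b = r_p·cos α = 140.250000·cos 15.265° = 135.301760
roll angle φ = 33.696° = 0.58810614 rad
x = r_b·(cos φ + φ·sin φ) = 156.715443
y = r_b·(sin φ − φ·cos φ) = 8.860403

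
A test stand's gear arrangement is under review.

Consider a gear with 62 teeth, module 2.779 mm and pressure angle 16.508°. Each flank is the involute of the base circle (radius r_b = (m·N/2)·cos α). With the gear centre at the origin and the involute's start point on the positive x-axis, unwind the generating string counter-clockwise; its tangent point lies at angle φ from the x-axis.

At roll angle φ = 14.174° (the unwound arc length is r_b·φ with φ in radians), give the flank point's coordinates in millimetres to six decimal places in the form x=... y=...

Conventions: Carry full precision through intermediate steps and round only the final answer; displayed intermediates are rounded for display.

single-mesh involute tooth geometry (62T wheel at module 2.779)
pitch radius r_p = m·N/2 = 2.779·62/2 = 86.149000
base radius r_b = r_p·cos α = 86.149000·cos 16.508° = 82.597944
roll angle φ = 14.174° = 0.24738297 rad
x = r_b·(cos φ + φ·sin φ) = 85.086835
y = r_b·(sin φ − φ·cos φ) = 0.414283

x=85.086835 y=0.414283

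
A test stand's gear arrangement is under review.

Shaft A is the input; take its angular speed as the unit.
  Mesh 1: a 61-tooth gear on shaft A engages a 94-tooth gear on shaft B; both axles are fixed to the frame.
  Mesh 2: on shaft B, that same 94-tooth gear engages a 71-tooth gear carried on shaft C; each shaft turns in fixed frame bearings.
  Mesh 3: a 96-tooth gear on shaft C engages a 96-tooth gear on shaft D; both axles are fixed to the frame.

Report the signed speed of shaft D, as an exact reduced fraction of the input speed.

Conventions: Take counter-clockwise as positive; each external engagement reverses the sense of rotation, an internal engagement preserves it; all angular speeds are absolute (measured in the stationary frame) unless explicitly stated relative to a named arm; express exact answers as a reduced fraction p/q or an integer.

-61/71

3-mesh fixed-axis compound train (all bearings frame-fixed)
mesh 1 [61T→94T]: |ω|/ω_in = 1×61/94 = 61/94, sense flips to −
mesh 2 [94T→71T]: |ω|/ω_in = (61/94)×94/71 = 61/71, sense flips to +
mesh 3 [96T→96T]: |ω|/ω_in = (61/71)×96/96 = 61/71, sense flips to −
signed output speed (× input speed) = -61/71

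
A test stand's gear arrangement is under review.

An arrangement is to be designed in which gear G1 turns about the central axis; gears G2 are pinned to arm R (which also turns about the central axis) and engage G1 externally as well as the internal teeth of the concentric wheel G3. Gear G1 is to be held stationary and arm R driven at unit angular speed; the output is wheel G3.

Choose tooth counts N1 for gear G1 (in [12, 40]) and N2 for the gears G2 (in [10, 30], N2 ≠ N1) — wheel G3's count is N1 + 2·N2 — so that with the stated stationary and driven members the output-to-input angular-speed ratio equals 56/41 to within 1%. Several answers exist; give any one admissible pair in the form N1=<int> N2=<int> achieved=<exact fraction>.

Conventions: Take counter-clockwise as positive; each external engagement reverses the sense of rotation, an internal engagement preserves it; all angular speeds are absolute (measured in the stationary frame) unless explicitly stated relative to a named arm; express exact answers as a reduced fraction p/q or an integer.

N1=15 N2=13 achieved=56/41

planetary set to be sized for 56/41 (Willis relation)
Willis with ω_sun = 0: ω_ring/ω_arm = (N1+N3)/N3; set equal to 56/41  ⇒  N3/N1 = 1/(56/41 − 1) = 41/15
N3 = N1 + 2·N2  ⇒  N2/N1 = (N3/N1 − 1)/2 = (41/15 − 1)/2 = 13/15
smallest multiple with N1 ≥ 12 and N2 ≥ 10: k = 1  ⇒  N1 = 1·15 = 15, N2 = 1·13 = 13 (N1 ≤ 40, N2 ≤ 30, N2 ≠ N1 ✓), N3 = 15 + 2·13 = 41
check: (N1+N3)/N3 with N1 = 15, N3 = 41 gives 56/41; |achieved − target| = 0 ≤ 14/1025 ✓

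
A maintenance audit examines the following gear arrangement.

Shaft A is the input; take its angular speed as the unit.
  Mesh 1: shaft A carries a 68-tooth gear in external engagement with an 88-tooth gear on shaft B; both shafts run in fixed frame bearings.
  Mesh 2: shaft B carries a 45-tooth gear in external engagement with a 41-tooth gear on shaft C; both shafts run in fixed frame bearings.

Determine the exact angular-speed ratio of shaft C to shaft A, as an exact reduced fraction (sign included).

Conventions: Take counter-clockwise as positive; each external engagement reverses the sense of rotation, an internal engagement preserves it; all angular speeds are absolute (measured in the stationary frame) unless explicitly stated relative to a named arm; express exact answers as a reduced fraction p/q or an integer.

class = fixed-axis compound train [2 meshes; 2 ratios multiply, 2 sense flips]
mesh 1 [68T→88T]: running ratio 17/22, sense −
mesh 2 [45T→41T]: running ratio 765/902, sense +
ω_out/ω_in = 765/902

765/902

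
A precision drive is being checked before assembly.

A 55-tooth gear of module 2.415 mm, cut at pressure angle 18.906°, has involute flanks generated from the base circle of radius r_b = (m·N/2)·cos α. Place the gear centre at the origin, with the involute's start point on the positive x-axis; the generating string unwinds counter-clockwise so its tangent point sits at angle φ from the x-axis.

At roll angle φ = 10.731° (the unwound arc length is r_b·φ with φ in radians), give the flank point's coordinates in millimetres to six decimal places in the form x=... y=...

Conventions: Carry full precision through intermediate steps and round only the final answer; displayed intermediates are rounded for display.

class = single-mesh tooth geometry [base-circle involute, m = 2.415, 55T]
pitch radius r_p = m·N/2 = 2.415·55/2 = 66.412500
base radius r_b = r_p·cos α = 66.412500·cos 18.906° = 62.829641
roll angle φ = 10.731° = 0.18729128 rad
x = r_b·(cos φ + φ·sin φ) = 63.921966
y = r_b·(sin φ − φ·cos φ) = 0.137111

x=63.921966 y=0.137111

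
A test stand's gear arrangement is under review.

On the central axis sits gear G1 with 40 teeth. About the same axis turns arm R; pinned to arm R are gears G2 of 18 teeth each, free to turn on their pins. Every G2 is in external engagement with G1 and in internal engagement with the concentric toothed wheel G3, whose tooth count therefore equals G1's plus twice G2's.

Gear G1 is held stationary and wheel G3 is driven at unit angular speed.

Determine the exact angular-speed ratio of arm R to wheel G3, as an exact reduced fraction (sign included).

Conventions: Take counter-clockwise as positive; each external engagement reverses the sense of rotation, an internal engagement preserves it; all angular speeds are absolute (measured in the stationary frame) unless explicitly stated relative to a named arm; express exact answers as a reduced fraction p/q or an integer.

topology: planetary set — G1 40T / G2 18T / G3 76T, arm = carrier (Willis)
ring teeth: 40 + 2·18 = 76
40(ω_sun−ω_arm) = −76(ω_ring−ω_arm),  ω_sun = 0, ω_ring = 1
40(0−ω_arm) = −76(1−ω_arm)  ⇒  116·ω_arm = 76  ⇒  ω_arm = 19/29
ω_out/ω_in = 19/29

19/29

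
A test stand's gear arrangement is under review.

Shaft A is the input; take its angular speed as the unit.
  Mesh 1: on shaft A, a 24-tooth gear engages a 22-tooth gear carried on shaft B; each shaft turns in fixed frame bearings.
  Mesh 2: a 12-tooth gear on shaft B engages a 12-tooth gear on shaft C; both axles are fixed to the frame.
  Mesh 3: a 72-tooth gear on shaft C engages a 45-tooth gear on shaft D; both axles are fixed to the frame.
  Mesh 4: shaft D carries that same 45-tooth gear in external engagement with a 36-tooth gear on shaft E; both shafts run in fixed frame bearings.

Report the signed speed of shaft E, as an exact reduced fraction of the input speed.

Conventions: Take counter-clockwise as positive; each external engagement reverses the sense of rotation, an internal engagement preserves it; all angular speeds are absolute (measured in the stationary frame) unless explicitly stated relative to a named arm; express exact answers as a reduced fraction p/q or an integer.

24/11

4-mesh fixed-axis compound train (all bearings frame-fixed)
mesh 1 [24T→22T]: |ω|/ω_in = 1×24/22 = 12/11, sense flips to −
mesh 2 [12T→12T]: |ω|/ω_in = (12/11)×12/12 = 12/11, sense flips to +
mesh 3 [72T→45T]: |ω|/ω_in = (12/11)×72/45 = 96/55, sense flips to −
mesh 4 [45T→36T]: |ω|/ω_in = (96/55)×45/36 = 24/11, sense flips to +
signed output speed (× input speed) = 24/11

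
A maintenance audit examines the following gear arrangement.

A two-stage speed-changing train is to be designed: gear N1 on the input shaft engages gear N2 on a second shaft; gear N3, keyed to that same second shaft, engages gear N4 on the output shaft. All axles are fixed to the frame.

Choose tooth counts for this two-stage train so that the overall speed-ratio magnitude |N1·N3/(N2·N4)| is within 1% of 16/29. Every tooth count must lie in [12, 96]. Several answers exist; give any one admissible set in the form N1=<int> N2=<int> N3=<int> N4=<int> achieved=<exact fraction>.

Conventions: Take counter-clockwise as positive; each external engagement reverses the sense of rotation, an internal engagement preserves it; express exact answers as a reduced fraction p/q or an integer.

topology: fixed-axis compound train — 2 stages, target 16/29
target = 16/29 in lowest terms: an exact hit needs N1·N3 = k·16 and N2·N4 = k·29 for one integer k, every count in [12, 96]; additionally prefer no 1:1 stage (N1 ≠ N2, N3 ≠ N4)
k = 1…11: no 1:1-free in-range split of k·16 and k·29 into factor pairs; take k = 12
k = 12: N1·N3 = 192 = 12·16, N2·N4 = 348 = 29·12
achieved = 12·16/(29·12) = 16/29; |achieved − target| = 0 ≤ 4/725 ✓

N1=12 N2=29 N3=16 N4=12 achieved=16/29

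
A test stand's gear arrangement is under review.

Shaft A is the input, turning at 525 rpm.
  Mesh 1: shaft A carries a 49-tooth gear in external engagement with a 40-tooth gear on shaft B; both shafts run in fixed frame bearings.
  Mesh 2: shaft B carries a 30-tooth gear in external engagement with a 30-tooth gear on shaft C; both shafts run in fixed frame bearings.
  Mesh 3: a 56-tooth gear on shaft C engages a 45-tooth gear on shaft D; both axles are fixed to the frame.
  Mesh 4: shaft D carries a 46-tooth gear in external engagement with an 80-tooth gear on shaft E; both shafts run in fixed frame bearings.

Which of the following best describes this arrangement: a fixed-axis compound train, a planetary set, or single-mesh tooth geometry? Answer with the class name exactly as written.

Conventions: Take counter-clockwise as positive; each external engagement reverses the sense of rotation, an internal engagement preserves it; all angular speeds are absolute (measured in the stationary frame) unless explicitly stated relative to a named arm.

4-mesh fixed-axis compound train (all bearings frame-fixed)
classification: fixed-axis compound train

fixed-axis compound train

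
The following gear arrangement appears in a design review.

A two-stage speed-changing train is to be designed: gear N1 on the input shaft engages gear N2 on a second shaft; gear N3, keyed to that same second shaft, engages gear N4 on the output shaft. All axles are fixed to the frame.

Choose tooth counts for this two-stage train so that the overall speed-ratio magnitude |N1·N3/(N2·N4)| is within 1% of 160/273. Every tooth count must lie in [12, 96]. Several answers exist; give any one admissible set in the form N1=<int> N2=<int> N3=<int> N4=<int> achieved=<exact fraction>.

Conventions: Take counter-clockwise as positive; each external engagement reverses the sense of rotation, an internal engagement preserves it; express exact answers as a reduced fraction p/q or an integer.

N1=16 N2=13 N3=20 N4=42 achieved=160/273

class = fixed-axis compound train [2-stage, 160/273 wanted]
target = 160/273 in lowest terms: an exact hit needs N1·N3 = k·160 and N2·N4 = k·273 for one integer k, every count in [12, 96]; additionally prefer no 1:1 stage (N1 ≠ N2, N3 ≠ N4)
k = 1: no 1:1-free in-range split of k·160 and k·273 into factor pairs; take k = 2
k = 2: N1·N3 = 320 = 16·20, N2·N4 = 546 = 13·42
achieved = 16·20/(13·42) = 160/273; |achieved − target| = 0 ≤ 8/1365 ✓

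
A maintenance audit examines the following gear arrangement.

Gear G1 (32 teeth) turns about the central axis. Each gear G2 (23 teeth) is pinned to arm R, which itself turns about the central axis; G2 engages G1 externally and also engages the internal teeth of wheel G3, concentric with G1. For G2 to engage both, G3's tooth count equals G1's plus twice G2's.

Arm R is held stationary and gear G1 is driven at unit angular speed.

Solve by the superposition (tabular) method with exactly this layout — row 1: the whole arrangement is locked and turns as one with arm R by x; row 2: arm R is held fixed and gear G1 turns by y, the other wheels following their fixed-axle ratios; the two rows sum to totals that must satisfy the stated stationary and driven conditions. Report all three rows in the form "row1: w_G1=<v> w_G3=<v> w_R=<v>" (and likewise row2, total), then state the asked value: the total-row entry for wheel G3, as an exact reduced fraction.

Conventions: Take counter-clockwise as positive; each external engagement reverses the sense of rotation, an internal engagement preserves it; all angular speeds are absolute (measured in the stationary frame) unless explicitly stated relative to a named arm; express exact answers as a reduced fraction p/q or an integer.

planetary set (32T centre, 23T on arm, 78T internal) — Willis relation
row 1: whole set turns with the arm by x
superposition row 2 [arm held]: sun y, ring −(32/78)·y, arm 0
boundary: total ω_arm = x = 0 and total ω_sun = x + y = 1  ⇒  y = 1, x = 0
row 2 ring = −(32/78)·1 = -16/39
totals (row 1 + row 2): sun 0 + 1 = 1, ring 0 + (-16/39) = -16/39, arm 0 + 0 = 0
asked cell (total, ring) = -16/39

row1: w_G1=0 w_G3=0 w_R=0
row2: w_G1=1 w_G3=-16/39 w_R=0
total: w_G1=1 w_G3=-16/39 w_R=0
asked value: -16/39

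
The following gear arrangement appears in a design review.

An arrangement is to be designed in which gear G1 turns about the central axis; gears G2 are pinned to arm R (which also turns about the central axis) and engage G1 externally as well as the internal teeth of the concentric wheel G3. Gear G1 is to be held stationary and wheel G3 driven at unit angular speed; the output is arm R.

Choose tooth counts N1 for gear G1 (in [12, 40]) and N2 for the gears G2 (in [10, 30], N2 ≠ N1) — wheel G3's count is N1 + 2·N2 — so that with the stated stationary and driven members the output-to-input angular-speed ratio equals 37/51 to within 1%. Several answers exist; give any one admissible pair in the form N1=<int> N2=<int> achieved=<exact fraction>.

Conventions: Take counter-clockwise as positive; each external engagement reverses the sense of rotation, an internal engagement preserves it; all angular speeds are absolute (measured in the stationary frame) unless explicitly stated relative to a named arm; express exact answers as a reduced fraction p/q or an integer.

planetary set to be sized for 37/51 (Willis relation)
Willis with ω_sun = 0: ω_arm/ω_ring = N3/(N1+N3); set equal to 37/51  ⇒  N3/N1 = (37/51)/(1 − 37/51) = 37/14
N3 = N1 + 2·N2  ⇒  N2/N1 = (N3/N1 − 1)/2 = (37/14 − 1)/2 = 23/28
smallest multiple with N1 ≥ 12 and N2 ≥ 10: k = 1  ⇒  N1 = 1·28 = 28, N2 = 1·23 = 23 (N1 ≤ 40, N2 ≤ 30, N2 ≠ N1 ✓), N3 = 28 + 2·23 = 74
check: N3/(N1+N3) with N1 = 28, N3 = 74 gives 37/51; |achieved − target| = 0 ≤ 37/5100 ✓

N1=28 N2=23 achieved=37/51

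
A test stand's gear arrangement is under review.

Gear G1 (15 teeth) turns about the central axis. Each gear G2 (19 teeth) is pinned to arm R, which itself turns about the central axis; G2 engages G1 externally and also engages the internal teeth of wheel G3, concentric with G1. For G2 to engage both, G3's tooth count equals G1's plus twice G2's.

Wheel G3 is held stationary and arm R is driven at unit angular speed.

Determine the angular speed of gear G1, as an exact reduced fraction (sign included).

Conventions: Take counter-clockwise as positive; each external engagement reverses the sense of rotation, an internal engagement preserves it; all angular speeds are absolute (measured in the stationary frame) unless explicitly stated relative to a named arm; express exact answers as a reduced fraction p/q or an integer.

recognized (axles ride arm R): planetary set, 15/19/53 teeth
ring teeth: 15 + 2·19 = 53
15(ω_sun−ω_arm) = −53(ω_ring−ω_arm),  ω_ring = 0, ω_arm = 1
ω_sun = 1 − (53/15)(0−1) = 68/15
exact speed ratio = 68/15

68/15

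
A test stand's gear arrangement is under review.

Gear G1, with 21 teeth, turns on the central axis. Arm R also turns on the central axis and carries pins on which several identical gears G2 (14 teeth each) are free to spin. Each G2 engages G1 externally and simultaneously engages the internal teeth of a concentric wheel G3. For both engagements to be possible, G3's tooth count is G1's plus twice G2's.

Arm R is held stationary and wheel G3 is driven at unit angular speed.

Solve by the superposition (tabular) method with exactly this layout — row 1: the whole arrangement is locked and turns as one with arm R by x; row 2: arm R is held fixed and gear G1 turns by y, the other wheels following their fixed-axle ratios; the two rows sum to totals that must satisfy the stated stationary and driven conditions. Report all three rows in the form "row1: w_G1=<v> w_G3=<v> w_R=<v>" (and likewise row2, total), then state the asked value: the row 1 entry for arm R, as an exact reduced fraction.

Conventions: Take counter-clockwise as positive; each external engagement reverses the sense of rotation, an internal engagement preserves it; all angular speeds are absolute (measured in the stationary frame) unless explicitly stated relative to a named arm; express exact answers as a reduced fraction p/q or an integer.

row1: w_G1=0 w_G3=0 w_R=0
row2: w_G1=-7/3 w_G3=1 w_R=0
total: w_G1=-7/3 w_G3=1 w_R=0
asked value: 0

topology: planetary set — G1 21T / G2 14T / G3 49T, arm = carrier (Willis)
row 1 (train locked, turned with arm): all members turn x
row 2: sun turns y, ring = −(21/49)·y, arm 0
boundary: total ω_arm = x = 0 and total ω_ring = x − (21/49)·y = 1  ⇒  y = -7/3, x = 0
row 2 ring = −(21/49)·(-7/3) = 1
totals (row 1 + row 2): sun 0 + (-7/3) = -7/3, ring 0 + 1 = 1, arm 0 + 0 = 0
asked cell (row1, arm) = 0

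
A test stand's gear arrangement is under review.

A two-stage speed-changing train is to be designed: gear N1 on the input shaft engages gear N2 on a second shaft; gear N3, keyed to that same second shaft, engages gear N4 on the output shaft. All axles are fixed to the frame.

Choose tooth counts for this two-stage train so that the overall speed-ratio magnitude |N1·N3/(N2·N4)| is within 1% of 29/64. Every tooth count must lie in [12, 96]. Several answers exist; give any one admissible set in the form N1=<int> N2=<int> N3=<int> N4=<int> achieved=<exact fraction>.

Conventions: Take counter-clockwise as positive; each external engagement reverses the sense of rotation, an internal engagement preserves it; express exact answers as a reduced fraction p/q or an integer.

2-stage fixed-axis compound train for ratio 29/64
target = 29/64 in lowest terms: an exact hit needs N1·N3 = k·29 and N2·N4 = k·64 for one integer k, every count in [12, 96]; additionally prefer no 1:1 stage (N1 ≠ N2, N3 ≠ N4)
k = 1…11: no 1:1-free in-range split of k·29 and k·64 into factor pairs; take k = 12
k = 12: N1·N3 = 348 = 12·29, N2·N4 = 768 = 64·12
achieved = 12·29/(64·12) = 29/64; |achieved − target| = 0 ≤ 29/6400 ✓

N1=12 N2=64 N3=29 N4=12 achieved=29/64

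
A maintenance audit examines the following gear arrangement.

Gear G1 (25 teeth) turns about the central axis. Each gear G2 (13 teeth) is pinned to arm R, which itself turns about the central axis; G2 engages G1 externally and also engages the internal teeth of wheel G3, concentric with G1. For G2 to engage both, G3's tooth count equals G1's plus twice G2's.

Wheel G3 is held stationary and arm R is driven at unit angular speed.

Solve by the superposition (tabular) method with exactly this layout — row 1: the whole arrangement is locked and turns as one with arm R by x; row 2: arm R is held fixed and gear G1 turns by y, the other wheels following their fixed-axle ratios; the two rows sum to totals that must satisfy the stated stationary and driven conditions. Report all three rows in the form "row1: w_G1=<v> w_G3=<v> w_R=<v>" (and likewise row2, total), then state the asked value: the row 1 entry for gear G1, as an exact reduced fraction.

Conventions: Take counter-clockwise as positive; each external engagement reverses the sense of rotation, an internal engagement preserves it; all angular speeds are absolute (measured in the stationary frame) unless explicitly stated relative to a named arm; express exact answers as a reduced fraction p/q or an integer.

recognized (axles ride arm R): planetary set, 25/13/51 teeth
row 1: whole set turns with the arm by x
superposition row 2 [arm held]: sun y, ring −(25/51)·y, arm 0
boundary: total ω_ring = x − (25/51)·y = 0 and total ω_arm = x = 1  ⇒  y = 51/25, x = 1
row 2 ring = −(25/51)·51/25 = -1
totals (row 1 + row 2): sun 1 + 51/25 = 76/25, ring 1 + (-1) = 0, arm 1 + 0 = 1
asked cell (row1, sun) = 1

row1: w_G1=1 w_G3=1 w_R=1
row2: w_G1=51/25 w_G3=-1 w_R=0
total: w_G1=76/25 w_G3=0 w_R=1
asked value: 1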